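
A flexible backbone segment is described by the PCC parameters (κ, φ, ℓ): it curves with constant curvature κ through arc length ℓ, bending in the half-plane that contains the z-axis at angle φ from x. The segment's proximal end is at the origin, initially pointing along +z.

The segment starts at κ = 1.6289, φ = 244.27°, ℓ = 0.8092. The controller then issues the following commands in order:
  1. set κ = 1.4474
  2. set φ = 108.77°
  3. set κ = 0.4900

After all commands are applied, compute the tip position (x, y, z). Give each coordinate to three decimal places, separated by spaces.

initial: κ=1.6289, φ=244.27°, ℓ=0.8092
cmd 1: set κ=1.4474 → (κ,φ,ℓ)=(1.4474,244.27°,0.8092) → tip=(-0.1833,-0.3803,0.6365)
cmd 2: set φ=108.77° → (κ,φ,ℓ)=(1.4474,108.77°,0.8092) → tip=(-0.1358,0.3997,0.6365)
cmd 3: set κ=0.4900 → (κ,φ,ℓ)=(0.4900,108.77°,0.8092) → tip=(-0.0509,0.1499,0.7882)

-0.051 0.150 0.788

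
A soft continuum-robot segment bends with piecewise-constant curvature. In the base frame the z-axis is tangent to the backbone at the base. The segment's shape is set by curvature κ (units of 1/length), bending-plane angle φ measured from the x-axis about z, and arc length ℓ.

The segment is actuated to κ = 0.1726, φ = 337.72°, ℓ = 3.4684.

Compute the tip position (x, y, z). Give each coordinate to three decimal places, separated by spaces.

θ = κ·ℓ = 0.1726 × 3.4684 = 0.59865 rad
ρ = (1 − cos θ)/κ = (1 − 0.82610)/0.1726 = 1.00753
z = sin θ / κ = 0.56352/0.1726 = 3.26491
x = ρ cos φ = 1.00753 × cos(337.72°) = 0.93231
y = ρ sin φ = 1.00753 × sin(337.72°) = -0.38199

0.932 -0.382 3.265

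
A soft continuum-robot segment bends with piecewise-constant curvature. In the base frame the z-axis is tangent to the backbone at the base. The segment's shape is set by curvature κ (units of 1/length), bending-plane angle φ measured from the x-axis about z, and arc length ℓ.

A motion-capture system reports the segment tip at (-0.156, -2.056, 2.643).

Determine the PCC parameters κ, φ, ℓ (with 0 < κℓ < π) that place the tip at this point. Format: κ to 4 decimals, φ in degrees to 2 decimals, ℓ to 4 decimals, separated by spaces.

ρ = √(x²+y²) = √(-0.156² + -2.056²) = 2.06191
φ = atan2(y, x) mod 360° = atan2(-2.056, -0.156) = 265.6610°
|p|² = ρ² + z² = 2.06191² + 2.643² = 11.23692
κ = 2ρ / |p|² = 2×2.06191 / 11.23692 = 0.36699
θ = 2·atan2(ρ, z) = 2·atan2(2.06191, 2.643) = 1.32503 rad
ℓ = θ/κ = 1.32503/0.36699 = 3.61054

0.3670 265.66 3.6105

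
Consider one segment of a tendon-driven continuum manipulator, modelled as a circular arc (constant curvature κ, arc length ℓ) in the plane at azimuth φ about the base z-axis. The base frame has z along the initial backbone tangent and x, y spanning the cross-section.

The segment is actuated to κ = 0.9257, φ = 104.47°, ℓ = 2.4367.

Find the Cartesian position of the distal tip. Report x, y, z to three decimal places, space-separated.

θ = κ·ℓ = 0.9257 × 2.4367 = 2.25565 rad
ρ = (1 − cos θ)/κ = (1 − -0.63256)/0.9257 = 1.76360
z = sin θ / κ = 0.77451/0.9257 = 0.83667
x = ρ cos φ = 1.76360 × cos(104.47°) = -0.44068
y = ρ sin φ = 1.76360 × sin(104.47°) = 1.70765

-0.441 1.708 0.837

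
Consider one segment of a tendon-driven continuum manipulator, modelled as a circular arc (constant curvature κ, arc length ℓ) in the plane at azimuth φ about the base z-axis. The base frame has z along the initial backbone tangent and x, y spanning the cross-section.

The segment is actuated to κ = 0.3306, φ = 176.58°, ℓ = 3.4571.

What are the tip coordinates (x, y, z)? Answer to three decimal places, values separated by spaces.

θ = κ·ℓ = 0.3306 × 3.4571 = 1.14292 rad
ρ = (1 − cos θ)/κ = (1 − 0.41494)/0.3306 = 1.76969
z = sin θ / κ = 0.90985/0.3306 = 2.75211
x = ρ cos φ = 1.76969 × cos(176.58°) = -1.76653
y = ρ sin φ = 1.76969 × sin(176.58°) = 0.10557

-1.767 0.106 2.752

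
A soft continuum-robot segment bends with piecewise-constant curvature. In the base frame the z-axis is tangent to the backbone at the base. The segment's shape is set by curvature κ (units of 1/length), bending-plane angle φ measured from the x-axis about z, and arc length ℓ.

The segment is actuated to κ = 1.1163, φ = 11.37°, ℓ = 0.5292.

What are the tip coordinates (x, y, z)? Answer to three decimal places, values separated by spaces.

0.149 0.030 0.499

θ = κ·ℓ = 1.1163 × 0.5292 = 0.59075 rad
ρ = (1 − cos θ)/κ = (1 − 0.83053)/1.1163 = 0.15182
z = sin θ / κ = 0.55698/1.1163 = 0.49895
x = ρ cos φ = 0.15182 × cos(11.37°) = 0.14884
y = ρ sin φ = 0.15182 × sin(11.37°) = 0.02993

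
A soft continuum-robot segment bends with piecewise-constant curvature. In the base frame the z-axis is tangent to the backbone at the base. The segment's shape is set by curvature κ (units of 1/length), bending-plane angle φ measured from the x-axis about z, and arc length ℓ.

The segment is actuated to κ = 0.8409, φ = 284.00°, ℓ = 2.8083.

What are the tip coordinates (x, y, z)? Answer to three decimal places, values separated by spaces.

0.492 -1.974 0.836

θ = κ·ℓ = 0.8409 × 2.8083 = 2.36150 rad
ρ = (1 − cos θ)/κ = (1 − -0.71085)/0.8409 = 2.03454
z = sin θ / κ = 0.70335/0.8409 = 0.83642
x = ρ cos φ = 2.03454 × cos(284.00°) = 0.49220
y = ρ sin φ = 2.03454 × sin(284.00°) = -1.97411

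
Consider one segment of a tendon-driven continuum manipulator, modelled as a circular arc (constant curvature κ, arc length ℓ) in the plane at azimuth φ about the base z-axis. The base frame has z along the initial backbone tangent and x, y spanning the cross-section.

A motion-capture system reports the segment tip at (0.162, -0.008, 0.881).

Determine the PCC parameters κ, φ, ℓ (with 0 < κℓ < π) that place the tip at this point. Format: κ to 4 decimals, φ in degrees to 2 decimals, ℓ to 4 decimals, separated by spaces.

ρ = √(x²+y²) = √(0.162² + -0.008²) = 0.16220
φ = atan2(y, x) mod 360° = atan2(-0.008, 0.162) = 357.1729°
|p|² = ρ² + z² = 0.16220² + 0.881² = 0.80247
κ = 2ρ / |p|² = 2×0.16220 / 0.80247 = 0.40425
θ = 2·atan2(ρ, z) = 2·atan2(0.16220, 0.881) = 0.36413 rad
ℓ = θ/κ = 0.36413/0.40425 = 0.90077

0.4042 357.17 0.9008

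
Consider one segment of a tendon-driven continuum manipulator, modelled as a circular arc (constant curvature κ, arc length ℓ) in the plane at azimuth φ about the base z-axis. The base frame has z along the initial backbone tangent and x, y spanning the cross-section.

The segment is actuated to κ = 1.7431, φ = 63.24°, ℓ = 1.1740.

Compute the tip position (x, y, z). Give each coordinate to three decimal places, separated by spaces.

θ = κ·ℓ = 1.7431 × 1.1740 = 2.04640 rad
ρ = (1 − cos θ)/κ = (1 − -0.45787)/1.7431 = 0.83637
z = sin θ / κ = 0.88902/1.7431 = 0.51002
x = ρ cos φ = 0.83637 × cos(63.24°) = 0.37658
y = ρ sin φ = 0.83637 × sin(63.24°) = 0.74679

0.377 0.747 0.510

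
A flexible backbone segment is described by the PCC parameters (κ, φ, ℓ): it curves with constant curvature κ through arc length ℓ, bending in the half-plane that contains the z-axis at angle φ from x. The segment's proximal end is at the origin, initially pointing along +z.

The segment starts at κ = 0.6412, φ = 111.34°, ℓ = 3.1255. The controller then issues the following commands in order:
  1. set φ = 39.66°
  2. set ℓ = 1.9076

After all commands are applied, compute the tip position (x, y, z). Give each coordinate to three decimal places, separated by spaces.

0.792 0.656 1.466

initial: κ=0.6412, φ=111.34°, ℓ=3.1255
cmd 1: set φ=39.66° → (κ,φ,ℓ)=(0.6412,39.66°,3.1255) → tip=(1.7047,1.4133,1.4155)
cmd 2: set ℓ=1.9076 → (κ,φ,ℓ)=(0.6412,39.66°,1.9076) → tip=(0.7916,0.6563,1.4663)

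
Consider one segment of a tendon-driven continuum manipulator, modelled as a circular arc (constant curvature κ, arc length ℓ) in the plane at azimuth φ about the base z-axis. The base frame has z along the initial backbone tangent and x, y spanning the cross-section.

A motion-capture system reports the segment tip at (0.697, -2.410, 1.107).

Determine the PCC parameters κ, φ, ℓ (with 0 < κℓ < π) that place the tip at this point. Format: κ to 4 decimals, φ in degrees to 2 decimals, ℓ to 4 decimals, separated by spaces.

ρ = √(x²+y²) = √(0.697² + -2.410²) = 2.50877
φ = atan2(y, x) mod 360° = atan2(-2.410, 0.697) = 286.1305°
|p|² = ρ² + z² = 2.50877² + 1.107² = 7.51936
κ = 2ρ / |p|² = 2×2.50877 / 7.51936 = 0.66728
θ = 2·atan2(ρ, z) = 2·atan2(2.50877, 1.107) = 2.31048 rad
ℓ = θ/κ = 2.31048/0.66728 = 3.46252

0.6673 286.13 3.4625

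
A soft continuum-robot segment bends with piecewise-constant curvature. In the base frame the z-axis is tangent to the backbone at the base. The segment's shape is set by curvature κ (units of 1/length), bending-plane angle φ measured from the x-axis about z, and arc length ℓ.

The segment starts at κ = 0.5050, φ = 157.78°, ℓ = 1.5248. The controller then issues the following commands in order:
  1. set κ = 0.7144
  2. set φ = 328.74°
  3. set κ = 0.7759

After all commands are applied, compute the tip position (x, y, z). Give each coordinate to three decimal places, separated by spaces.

0.685 -0.416 1.193

initial: κ=0.5050, φ=157.78°, ℓ=1.5248
cmd 1: set κ=0.7144 → (κ,φ,ℓ)=(0.7144,157.78°,1.5248) → tip=(-0.6957,0.2842,1.2406)
cmd 2: set φ=328.74° → (κ,φ,ℓ)=(0.7144,328.74°,1.5248) → tip=(0.6424,-0.3900,1.2406)
cmd 3: set κ=0.7759 → (κ,φ,ℓ)=(0.7759,328.74°,1.5248) → tip=(0.6852,-0.4160,1.1932)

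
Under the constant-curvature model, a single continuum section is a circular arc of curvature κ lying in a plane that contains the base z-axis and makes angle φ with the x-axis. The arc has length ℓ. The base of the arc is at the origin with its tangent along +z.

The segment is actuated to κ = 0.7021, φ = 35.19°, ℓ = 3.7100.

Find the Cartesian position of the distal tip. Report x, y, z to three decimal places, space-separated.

2.164 1.526 0.728

θ = κ·ℓ = 0.7021 × 3.7100 = 2.60479 rad
ρ = (1 − cos θ)/κ = (1 − -0.85935)/0.7021 = 2.64827
z = sin θ / κ = 0.51139/0.7021 = 0.72837
x = ρ cos φ = 2.64827 × cos(35.19°) = 2.16428
y = ρ sin φ = 2.64827 × sin(35.19°) = 1.52617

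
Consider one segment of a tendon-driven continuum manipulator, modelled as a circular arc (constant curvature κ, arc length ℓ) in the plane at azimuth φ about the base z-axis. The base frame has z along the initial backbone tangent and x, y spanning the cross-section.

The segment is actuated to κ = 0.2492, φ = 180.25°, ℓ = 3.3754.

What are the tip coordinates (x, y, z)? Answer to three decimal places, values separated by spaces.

θ = κ·ℓ = 0.2492 × 3.3754 = 0.84115 rad
ρ = (1 − cos θ)/κ = (1 − 0.66661)/0.2492 = 1.33786
z = sin θ / κ = 0.74541/0.2492 = 2.99121
x = ρ cos φ = 1.33786 × cos(180.25°) = -1.33784
y = ρ sin φ = 1.33786 × sin(180.25°) = -0.00584

-1.338 -0.006 2.991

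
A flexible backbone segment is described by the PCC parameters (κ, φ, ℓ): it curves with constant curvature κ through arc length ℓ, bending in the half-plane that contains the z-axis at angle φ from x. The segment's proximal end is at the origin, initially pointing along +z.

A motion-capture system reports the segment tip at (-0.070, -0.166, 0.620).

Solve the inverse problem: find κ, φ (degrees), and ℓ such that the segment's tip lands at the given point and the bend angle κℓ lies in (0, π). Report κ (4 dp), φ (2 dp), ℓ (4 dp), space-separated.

0.8644 247.14 0.6543

ρ = √(x²+y²) = √(-0.070² + -0.166²) = 0.18016
φ = atan2(y, x) mod 360° = atan2(-0.166, -0.070) = 247.1355°
|p|² = ρ² + z² = 0.18016² + 0.620² = 0.41686
κ = 2ρ / |p|² = 2×0.18016 / 0.41686 = 0.86435
θ = 2·atan2(ρ, z) = 2·atan2(0.18016, 0.620) = 0.56557 rad
ℓ = θ/κ = 0.56557/0.86435 = 0.65433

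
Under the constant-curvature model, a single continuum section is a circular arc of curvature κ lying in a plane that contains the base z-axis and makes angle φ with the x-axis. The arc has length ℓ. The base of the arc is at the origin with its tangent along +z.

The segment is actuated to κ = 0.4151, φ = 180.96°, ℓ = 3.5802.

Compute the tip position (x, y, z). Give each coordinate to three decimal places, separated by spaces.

-2.205 -0.037 2.400

θ = κ·ℓ = 0.4151 × 3.5802 = 1.48614 rad
ρ = (1 − cos θ)/κ = (1 − 0.08455)/0.4151 = 2.20536
z = sin θ / κ = 0.99642/0.4151 = 2.40043
x = ρ cos φ = 2.20536 × cos(180.96°) = -2.20505
y = ρ sin φ = 2.20536 × sin(180.96°) = -0.03695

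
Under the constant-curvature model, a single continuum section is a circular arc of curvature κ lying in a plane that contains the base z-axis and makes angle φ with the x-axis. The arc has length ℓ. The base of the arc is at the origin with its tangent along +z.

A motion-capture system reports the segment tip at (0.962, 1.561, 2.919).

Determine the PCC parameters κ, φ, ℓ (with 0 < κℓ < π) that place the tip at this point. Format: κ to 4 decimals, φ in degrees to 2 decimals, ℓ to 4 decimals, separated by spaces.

0.3086 58.36 3.6347

ρ = √(x²+y²) = √(0.962² + 1.561²) = 1.83362
φ = atan2(y, x) mod 360° = atan2(1.561, 0.962) = 58.3557°
|p|² = ρ² + z² = 1.83362² + 2.919² = 11.88273
κ = 2ρ / |p|² = 2×1.83362 / 11.88273 = 0.30862
θ = 2·atan2(ρ, z) = 2·atan2(1.83362, 2.919) = 1.12175 rad
ℓ = θ/κ = 1.12175/0.30862 = 3.63473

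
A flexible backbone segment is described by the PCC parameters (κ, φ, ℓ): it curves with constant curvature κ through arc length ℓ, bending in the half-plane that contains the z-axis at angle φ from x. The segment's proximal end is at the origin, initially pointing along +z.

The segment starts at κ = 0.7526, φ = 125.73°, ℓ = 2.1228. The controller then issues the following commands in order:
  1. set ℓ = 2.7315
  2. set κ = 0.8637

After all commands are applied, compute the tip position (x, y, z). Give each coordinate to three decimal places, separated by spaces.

initial: κ=0.7526, φ=125.73°, ℓ=2.1228
cmd 1: set ℓ=2.7315 → (κ,φ,ℓ)=(0.7526,125.73°,2.7315) → tip=(-1.1376,1.5814,1.1755)
cmd 2: set κ=0.8637 → (κ,φ,ℓ)=(0.8637,125.73°,2.7315) → tip=(-1.1556,1.6065,0.8162)

-1.156 1.606 0.816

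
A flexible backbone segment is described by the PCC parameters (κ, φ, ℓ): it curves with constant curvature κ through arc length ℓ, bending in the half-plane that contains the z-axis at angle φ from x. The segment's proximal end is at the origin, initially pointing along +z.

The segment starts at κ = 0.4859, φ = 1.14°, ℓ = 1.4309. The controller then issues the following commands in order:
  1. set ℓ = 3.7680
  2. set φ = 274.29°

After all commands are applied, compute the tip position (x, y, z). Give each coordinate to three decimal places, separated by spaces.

0.194 -2.580 1.989

initial: κ=0.4859, φ=1.14°, ℓ=1.4309
cmd 1: set ℓ=3.7680 → (κ,φ,ℓ)=(0.4859,1.14°,3.7680) → tip=(2.5868,0.0515,1.9888)
cmd 2: set φ=274.29° → (κ,φ,ℓ)=(0.4859,274.29°,3.7680) → tip=(0.1935,-2.5800,1.9888)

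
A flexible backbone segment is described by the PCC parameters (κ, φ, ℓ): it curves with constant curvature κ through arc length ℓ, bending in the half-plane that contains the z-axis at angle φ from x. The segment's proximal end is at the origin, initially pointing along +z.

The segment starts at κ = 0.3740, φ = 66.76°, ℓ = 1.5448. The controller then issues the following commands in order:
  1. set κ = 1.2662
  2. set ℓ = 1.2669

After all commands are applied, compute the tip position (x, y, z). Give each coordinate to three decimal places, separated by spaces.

0.322 0.750 0.789

initial: κ=0.3740, φ=66.76°, ℓ=1.5448
cmd 1: set κ=1.2662 → (κ,φ,ℓ)=(1.2662,66.76°,1.5448) → tip=(0.4287,0.9984,0.7319)
cmd 2: set ℓ=1.2669 → (κ,φ,ℓ)=(1.2662,66.76°,1.2669) → tip=(0.3220,0.7499,0.7893)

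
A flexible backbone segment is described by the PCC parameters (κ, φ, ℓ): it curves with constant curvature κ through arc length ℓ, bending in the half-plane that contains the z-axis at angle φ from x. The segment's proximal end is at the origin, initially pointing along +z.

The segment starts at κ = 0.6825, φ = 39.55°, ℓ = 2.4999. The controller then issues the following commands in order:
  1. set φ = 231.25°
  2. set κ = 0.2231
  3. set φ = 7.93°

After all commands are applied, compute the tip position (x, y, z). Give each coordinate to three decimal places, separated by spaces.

0.673 0.094 2.372

initial: κ=0.6825, φ=39.55°, ℓ=2.4999
cmd 1: set φ=231.25° → (κ,φ,ℓ)=(0.6825,231.25°,2.4999) → tip=(-1.0409,-1.2969,1.4518)
cmd 2: set κ=0.2231 → (κ,φ,ℓ)=(0.2231,231.25°,2.4999) → tip=(-0.4252,-0.5297,2.3723)
cmd 3: set φ=7.93° → (κ,φ,ℓ)=(0.2231,7.93°,2.4999) → tip=(0.6728,0.0937,2.3723)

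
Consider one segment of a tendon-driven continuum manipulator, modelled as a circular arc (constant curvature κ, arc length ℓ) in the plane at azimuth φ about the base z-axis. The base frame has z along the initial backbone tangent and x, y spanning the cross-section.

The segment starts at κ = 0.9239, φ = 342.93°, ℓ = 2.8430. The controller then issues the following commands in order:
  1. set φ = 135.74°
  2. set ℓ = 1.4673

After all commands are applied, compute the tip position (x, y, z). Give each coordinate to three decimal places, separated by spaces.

-0.610 0.594 1.057

initial: κ=0.9239, φ=342.93°, ℓ=2.8430
cmd 1: set φ=135.74° → (κ,φ,ℓ)=(0.9239,135.74°,2.8430) → tip=(-1.4498,1.4128,0.5331)
cmd 2: set ℓ=1.4673 → (κ,φ,ℓ)=(0.9239,135.74°,1.4673) → tip=(-0.6097,0.5941,1.0574)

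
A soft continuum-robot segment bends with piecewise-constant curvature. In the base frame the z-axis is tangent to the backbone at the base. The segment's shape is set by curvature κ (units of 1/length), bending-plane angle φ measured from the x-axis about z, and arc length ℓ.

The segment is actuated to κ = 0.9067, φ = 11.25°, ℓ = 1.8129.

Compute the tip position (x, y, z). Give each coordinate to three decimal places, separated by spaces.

θ = κ·ℓ = 0.9067 × 1.8129 = 1.64376 rad
ρ = (1 − cos θ)/κ = (1 − -0.07290)/0.9067 = 1.18330
z = sin θ / κ = 0.99734/0.9067 = 1.09997
x = ρ cos φ = 1.18330 × cos(11.25°) = 1.16056
y = ρ sin φ = 1.18330 × sin(11.25°) = 0.23085

1.161 0.231 1.100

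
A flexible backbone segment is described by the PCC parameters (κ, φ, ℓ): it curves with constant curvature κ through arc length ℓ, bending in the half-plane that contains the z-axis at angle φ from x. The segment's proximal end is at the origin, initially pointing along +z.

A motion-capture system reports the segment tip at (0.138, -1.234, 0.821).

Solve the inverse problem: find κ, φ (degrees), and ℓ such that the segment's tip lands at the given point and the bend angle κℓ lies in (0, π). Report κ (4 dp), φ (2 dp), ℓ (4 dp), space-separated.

ρ = √(x²+y²) = √(0.138² + -1.234²) = 1.24169
φ = atan2(y, x) mod 360° = atan2(-1.234, 0.138) = 276.3810°
|p|² = ρ² + z² = 1.24169² + 0.821² = 2.21584
κ = 2ρ / |p|² = 2×1.24169 / 2.21584 = 1.12074
θ = 2·atan2(ρ, z) = 2·atan2(1.24169, 0.821) = 1.97318 rad
ℓ = θ/κ = 1.97318/1.12074 = 1.76061

1.1207 276.38 1.7606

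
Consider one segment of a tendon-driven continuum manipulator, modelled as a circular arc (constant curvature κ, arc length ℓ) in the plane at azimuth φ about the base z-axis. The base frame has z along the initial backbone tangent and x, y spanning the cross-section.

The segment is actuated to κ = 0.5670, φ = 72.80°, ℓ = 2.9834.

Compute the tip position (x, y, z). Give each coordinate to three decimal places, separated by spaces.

0.584 1.888 1.751

θ = κ·ℓ = 0.5670 × 2.9834 = 1.69159 rad
ρ = (1 − cos θ)/κ = (1 − -0.12050)/0.5670 = 1.97619
z = sin θ / κ = 0.99271/0.5670 = 1.75082
x = ρ cos φ = 1.97619 × cos(72.80°) = 0.58437
y = ρ sin φ = 1.97619 × sin(72.80°) = 1.88781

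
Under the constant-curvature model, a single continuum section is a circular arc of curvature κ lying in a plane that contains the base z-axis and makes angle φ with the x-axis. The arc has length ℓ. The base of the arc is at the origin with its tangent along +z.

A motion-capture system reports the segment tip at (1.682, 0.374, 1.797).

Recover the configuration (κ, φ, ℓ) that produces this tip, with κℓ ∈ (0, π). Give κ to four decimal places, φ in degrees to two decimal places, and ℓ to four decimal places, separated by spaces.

ρ = √(x²+y²) = √(1.682² + 0.374²) = 1.72308
φ = atan2(y, x) mod 360° = atan2(0.374, 1.682) = 12.5360°
|p|² = ρ² + z² = 1.72308² + 1.797² = 6.19821
κ = 2ρ / |p|² = 2×1.72308 / 6.19821 = 0.55599
θ = 2·atan2(ρ, z) = 2·atan2(1.72308, 1.797) = 1.52880 rad
ℓ = θ/κ = 1.52880/0.55599 = 2.74968

0.5560 12.54 2.7497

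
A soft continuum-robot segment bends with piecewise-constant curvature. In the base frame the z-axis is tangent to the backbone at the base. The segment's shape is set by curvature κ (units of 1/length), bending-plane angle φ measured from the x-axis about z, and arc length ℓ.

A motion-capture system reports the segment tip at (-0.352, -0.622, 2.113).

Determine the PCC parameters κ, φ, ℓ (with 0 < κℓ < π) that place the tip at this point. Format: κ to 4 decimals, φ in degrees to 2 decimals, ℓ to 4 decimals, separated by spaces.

0.2873 240.49 2.2706

ρ = √(x²+y²) = √(-0.352² + -0.622²) = 0.71469
φ = atan2(y, x) mod 360° = atan2(-0.622, -0.352) = 240.4938°
|p|² = ρ² + z² = 0.71469² + 2.113² = 4.97556
κ = 2ρ / |p|² = 2×0.71469 / 4.97556 = 0.28728
θ = 2·atan2(ρ, z) = 2·atan2(0.71469, 2.113) = 0.65231 rad
ℓ = θ/κ = 0.65231/0.28728 = 2.27064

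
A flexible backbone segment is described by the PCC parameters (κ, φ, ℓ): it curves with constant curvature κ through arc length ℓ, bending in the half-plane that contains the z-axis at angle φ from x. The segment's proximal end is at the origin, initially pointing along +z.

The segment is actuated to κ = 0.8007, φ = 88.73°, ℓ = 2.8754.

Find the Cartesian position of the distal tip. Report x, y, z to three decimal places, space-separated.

θ = κ·ℓ = 0.8007 × 2.8754 = 2.30233 rad
ρ = (1 − cos θ)/κ = (1 − -0.66801)/0.8007 = 2.08319
z = sin θ / κ = 0.74415/0.8007 = 0.92937
x = ρ cos φ = 2.08319 × cos(88.73°) = 0.04617
y = ρ sin φ = 2.08319 × sin(88.73°) = 2.08268

0.046 2.083 0.929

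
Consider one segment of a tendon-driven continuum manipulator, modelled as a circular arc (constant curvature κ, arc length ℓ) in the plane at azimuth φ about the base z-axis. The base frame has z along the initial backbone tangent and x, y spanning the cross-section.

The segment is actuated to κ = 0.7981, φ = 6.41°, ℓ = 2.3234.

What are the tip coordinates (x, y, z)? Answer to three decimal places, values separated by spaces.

1.593 0.179 1.203

θ = κ·ℓ = 0.7981 × 2.3234 = 1.85431 rad
ρ = (1 − cos θ)/κ = (1 − -0.27973)/0.7981 = 1.60347
z = sin θ / κ = 0.96008/0.7981 = 1.20296
x = ρ cos φ = 1.60347 × cos(6.41°) = 1.59344
y = ρ sin φ = 1.60347 × sin(6.41°) = 0.17901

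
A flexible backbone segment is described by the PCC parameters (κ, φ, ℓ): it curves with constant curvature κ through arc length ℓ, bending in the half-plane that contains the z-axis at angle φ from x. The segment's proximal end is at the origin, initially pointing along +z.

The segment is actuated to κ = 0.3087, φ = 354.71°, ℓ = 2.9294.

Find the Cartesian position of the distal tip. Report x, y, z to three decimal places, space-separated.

1.231 -0.114 2.546

θ = κ·ℓ = 0.3087 × 2.9294 = 0.90431 rad
ρ = (1 − cos θ)/κ = (1 − 0.61823)/0.3087 = 1.23670
z = sin θ / κ = 0.78600/0.3087 = 2.54615
x = ρ cos φ = 1.23670 × cos(354.71°) = 1.23143
y = ρ sin φ = 1.23670 × sin(354.71°) = -0.11402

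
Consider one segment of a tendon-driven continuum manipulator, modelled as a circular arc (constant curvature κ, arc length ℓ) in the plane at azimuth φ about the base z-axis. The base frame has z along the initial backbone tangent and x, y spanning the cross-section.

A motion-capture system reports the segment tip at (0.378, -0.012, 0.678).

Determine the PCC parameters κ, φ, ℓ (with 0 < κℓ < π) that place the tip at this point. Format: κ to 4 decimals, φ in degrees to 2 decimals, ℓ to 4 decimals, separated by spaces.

1.2550 358.18 0.8109

ρ = √(x²+y²) = √(0.378² + -0.012²) = 0.37819
φ = atan2(y, x) mod 360° = atan2(-0.012, 0.378) = 358.1817°
|p|² = ρ² + z² = 0.37819² + 0.678² = 0.60271
κ = 2ρ / |p|² = 2×0.37819 / 0.60271 = 1.25496
θ = 2·atan2(ρ, z) = 2·atan2(0.37819, 0.678) = 1.01763 rad
ℓ = θ/κ = 1.01763/1.25496 = 0.81088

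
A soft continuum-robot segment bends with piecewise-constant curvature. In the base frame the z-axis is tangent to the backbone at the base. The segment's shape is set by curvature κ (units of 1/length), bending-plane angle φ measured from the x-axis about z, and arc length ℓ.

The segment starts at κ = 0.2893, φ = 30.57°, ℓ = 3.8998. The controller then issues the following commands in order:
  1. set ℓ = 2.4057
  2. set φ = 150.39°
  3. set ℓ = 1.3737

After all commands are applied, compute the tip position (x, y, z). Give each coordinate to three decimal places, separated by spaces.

initial: κ=0.2893, φ=30.57°, ℓ=3.8998
cmd 1: set ℓ=2.4057 → (κ,φ,ℓ)=(0.2893,30.57°,2.4057) → tip=(0.6922,0.4089,2.2161)
cmd 2: set φ=150.39° → (κ,φ,ℓ)=(0.2893,150.39°,2.4057) → tip=(-0.6989,0.3972,2.2161)
cmd 3: set ℓ=1.3737 → (κ,φ,ℓ)=(0.2893,150.39°,1.3737) → tip=(-0.2342,0.1331,1.3378)

-0.234 0.133 1.338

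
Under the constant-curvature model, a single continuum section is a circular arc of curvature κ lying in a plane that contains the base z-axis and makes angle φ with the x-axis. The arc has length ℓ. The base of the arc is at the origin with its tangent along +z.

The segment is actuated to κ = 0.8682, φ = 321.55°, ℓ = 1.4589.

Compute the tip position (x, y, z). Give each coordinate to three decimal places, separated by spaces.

0.632 -0.502 1.099

θ = κ·ℓ = 0.8682 × 1.4589 = 1.26662 rad
ρ = (1 − cos θ)/κ = (1 − 0.29951)/0.8682 = 0.80683
z = sin θ / κ = 0.95409/0.8682 = 1.09893
x = ρ cos φ = 0.80683 × cos(321.55°) = 0.63187
y = ρ sin φ = 0.80683 × sin(321.55°) = -0.50171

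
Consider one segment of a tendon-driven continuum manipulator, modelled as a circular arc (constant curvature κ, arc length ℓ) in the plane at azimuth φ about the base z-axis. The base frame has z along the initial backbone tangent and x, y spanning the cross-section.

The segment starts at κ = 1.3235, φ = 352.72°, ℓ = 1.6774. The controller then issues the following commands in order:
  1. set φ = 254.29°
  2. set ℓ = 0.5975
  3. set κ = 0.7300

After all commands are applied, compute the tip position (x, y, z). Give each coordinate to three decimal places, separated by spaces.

initial: κ=1.3235, φ=352.72°, ℓ=1.6774
cmd 1: set φ=254.29° → (κ,φ,ℓ)=(1.3235,254.29°,1.6774) → tip=(-0.3283,-1.1671,0.6018)
cmd 2: set ℓ=0.5975 → (κ,φ,ℓ)=(1.3235,254.29°,0.5975) → tip=(-0.0607,-0.2158,0.5371)
cmd 3: set κ=0.7300 → (κ,φ,ℓ)=(0.7300,254.29°,0.5975) → tip=(-0.0347,-0.1235,0.5787)

-0.035 -0.123 0.579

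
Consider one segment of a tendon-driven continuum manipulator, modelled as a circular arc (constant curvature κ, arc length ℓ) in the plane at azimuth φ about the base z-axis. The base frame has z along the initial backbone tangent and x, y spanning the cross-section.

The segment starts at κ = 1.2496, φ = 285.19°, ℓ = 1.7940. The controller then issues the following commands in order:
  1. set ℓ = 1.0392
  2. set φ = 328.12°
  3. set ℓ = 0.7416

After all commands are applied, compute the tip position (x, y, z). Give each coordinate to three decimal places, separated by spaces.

initial: κ=1.2496, φ=285.19°, ℓ=1.7940
cmd 1: set ℓ=1.0392 → (κ,φ,ℓ)=(1.2496,285.19°,1.0392) → tip=(0.1533,-0.5647,0.7708)
cmd 2: set φ=328.12° → (κ,φ,ℓ)=(1.2496,328.12°,1.0392) → tip=(0.4968,-0.3090,0.7708)
cmd 3: set ℓ=0.7416 → (κ,φ,ℓ)=(1.2496,328.12°,0.7416) → tip=(0.2715,-0.1689,0.6399)

0.271 -0.169 0.640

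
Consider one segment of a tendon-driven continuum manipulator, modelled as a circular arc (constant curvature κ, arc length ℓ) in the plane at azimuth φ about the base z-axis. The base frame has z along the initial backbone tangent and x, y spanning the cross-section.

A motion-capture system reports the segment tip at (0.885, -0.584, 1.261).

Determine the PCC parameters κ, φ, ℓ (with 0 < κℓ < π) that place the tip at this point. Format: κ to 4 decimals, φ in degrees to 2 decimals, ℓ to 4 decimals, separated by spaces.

0.7813 326.58 1.7898

ρ = √(x²+y²) = √(0.885² + -0.584²) = 1.06032
φ = atan2(y, x) mod 360° = atan2(-0.584, 0.885) = 326.5797°
|p|² = ρ² + z² = 1.06032² + 1.261² = 2.71440
κ = 2ρ / |p|² = 2×1.06032 / 2.71440 = 0.78126
θ = 2·atan2(ρ, z) = 2·atan2(1.06032, 1.261) = 1.39832 rad
ℓ = θ/κ = 1.39832/0.78126 = 1.78984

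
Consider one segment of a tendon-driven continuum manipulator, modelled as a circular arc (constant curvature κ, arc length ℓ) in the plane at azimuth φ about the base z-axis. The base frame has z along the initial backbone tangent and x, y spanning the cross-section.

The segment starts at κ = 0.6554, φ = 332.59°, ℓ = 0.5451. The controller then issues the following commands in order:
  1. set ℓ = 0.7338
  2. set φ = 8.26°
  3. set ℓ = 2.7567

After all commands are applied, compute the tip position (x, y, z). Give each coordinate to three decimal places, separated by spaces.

initial: κ=0.6554, φ=332.59°, ℓ=0.5451
cmd 1: set ℓ=0.7338 → (κ,φ,ℓ)=(0.6554,332.59°,0.7338) → tip=(0.1536,-0.0797,0.7058)
cmd 2: set φ=8.26° → (κ,φ,ℓ)=(0.6554,8.26°,0.7338) → tip=(0.1713,0.0249,0.7058)
cmd 3: set ℓ=2.7567 → (κ,φ,ℓ)=(0.6554,8.26°,2.7567) → tip=(1.8629,0.2704,1.4835)

1.863 0.270 1.484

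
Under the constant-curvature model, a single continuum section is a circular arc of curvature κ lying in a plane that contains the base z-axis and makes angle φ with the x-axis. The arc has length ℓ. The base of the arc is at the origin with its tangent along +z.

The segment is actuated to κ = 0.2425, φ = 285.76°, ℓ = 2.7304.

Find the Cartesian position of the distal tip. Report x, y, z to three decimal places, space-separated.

θ = κ·ℓ = 0.2425 × 2.7304 = 0.66212 rad
ρ = (1 − cos θ)/κ = (1 − 0.78869)/0.2425 = 0.87138
z = sin θ / κ = 0.61479/0.2425 = 2.53522
x = ρ cos φ = 0.87138 × cos(285.76°) = 0.23668
y = ρ sin φ = 0.87138 × sin(285.76°) = -0.83863

0.237 -0.839 2.535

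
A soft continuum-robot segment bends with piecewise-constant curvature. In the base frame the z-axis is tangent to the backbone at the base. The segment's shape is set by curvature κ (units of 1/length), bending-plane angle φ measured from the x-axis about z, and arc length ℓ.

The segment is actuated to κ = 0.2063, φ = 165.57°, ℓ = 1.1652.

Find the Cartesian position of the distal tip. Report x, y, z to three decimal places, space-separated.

-0.135 0.035 1.154

θ = κ·ℓ = 0.2063 × 1.1652 = 0.24038 rad
ρ = (1 − cos θ)/κ = (1 − 0.97125)/0.2063 = 0.13937
z = sin θ / κ = 0.23807/0.2063 = 1.15401
x = ρ cos φ = 0.13937 × cos(165.57°) = -0.13498
y = ρ sin φ = 0.13937 × sin(165.57°) = 0.03473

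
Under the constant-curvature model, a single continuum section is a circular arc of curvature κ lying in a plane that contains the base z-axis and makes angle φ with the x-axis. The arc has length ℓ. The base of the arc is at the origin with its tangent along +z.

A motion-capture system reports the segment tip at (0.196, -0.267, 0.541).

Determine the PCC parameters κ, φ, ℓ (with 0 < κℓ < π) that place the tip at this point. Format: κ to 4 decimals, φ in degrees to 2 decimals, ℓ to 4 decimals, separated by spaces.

1.6463 306.28 0.6674

ρ = √(x²+y²) = √(0.196² + -0.267²) = 0.33122
φ = atan2(y, x) mod 360° = atan2(-0.267, 0.196) = 306.2817°
|p|² = ρ² + z² = 0.33122² + 0.541² = 0.40239
κ = 2ρ / |p|² = 2×0.33122 / 0.40239 = 1.64627
θ = 2·atan2(ρ, z) = 2·atan2(0.33122, 0.541) = 1.09873 rad
ℓ = θ/κ = 1.09873/1.64627 = 0.66741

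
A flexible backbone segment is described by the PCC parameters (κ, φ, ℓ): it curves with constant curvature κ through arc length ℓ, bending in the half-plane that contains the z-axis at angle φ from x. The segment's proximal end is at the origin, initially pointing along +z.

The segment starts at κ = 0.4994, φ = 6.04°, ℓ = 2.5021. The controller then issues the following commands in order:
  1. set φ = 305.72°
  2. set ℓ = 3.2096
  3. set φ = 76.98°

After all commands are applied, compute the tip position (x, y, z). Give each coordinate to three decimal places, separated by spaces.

initial: κ=0.4994, φ=6.04°, ℓ=2.5021
cmd 1: set φ=305.72° → (κ,φ,ℓ)=(0.4994,305.72°,2.5021) → tip=(0.7999,-1.1124,1.9000)
cmd 2: set ℓ=3.2096 → (κ,φ,ℓ)=(0.4994,305.72°,3.2096) → tip=(1.2065,-1.6779,2.0014)
cmd 3: set φ=76.98° → (κ,φ,ℓ)=(0.4994,76.98°,3.2096) → tip=(0.4656,2.0135,2.0014)

0.466 2.013 2.001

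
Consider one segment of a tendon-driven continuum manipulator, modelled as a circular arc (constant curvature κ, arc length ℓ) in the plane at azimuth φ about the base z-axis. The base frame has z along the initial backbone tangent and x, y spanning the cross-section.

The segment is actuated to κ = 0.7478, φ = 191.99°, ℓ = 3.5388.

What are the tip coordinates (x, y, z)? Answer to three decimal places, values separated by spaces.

θ = κ·ℓ = 0.7478 × 3.5388 = 2.64631 rad
ρ = (1 − cos θ)/κ = (1 − -0.87984)/0.7478 = 2.51382
z = sin θ / κ = 0.47528/0.7478 = 0.63557
x = ρ cos φ = 2.51382 × cos(191.99°) = -2.45898
y = ρ sin φ = 2.51382 × sin(191.99°) = -0.52222

-2.459 -0.522 0.636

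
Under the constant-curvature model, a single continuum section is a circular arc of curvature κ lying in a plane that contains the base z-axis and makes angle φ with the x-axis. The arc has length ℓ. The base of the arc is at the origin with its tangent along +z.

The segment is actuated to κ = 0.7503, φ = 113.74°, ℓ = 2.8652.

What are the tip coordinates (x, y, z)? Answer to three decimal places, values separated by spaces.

θ = κ·ℓ = 0.7503 × 2.8652 = 2.14976 rad
ρ = (1 − cos θ)/κ = (1 − -0.54716)/0.7503 = 2.06205
z = sin θ / κ = 0.83703/0.7503 = 1.11559
x = ρ cos φ = 2.06205 × cos(113.74°) = -0.83015
y = ρ sin φ = 2.06205 × sin(113.74°) = 1.88756

-0.830 1.888 1.116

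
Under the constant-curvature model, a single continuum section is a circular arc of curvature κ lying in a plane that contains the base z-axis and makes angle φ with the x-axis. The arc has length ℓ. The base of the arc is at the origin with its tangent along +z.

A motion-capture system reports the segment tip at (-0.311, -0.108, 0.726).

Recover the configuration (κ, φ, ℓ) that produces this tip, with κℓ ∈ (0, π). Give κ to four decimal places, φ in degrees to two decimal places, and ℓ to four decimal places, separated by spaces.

1.0362 199.15 0.8218

ρ = √(x²+y²) = √(-0.311² + -0.108²) = 0.32922
φ = atan2(y, x) mod 360° = atan2(-0.108, -0.311) = 199.1504°
|p|² = ρ² + z² = 0.32922² + 0.726² = 0.63546
κ = 2ρ / |p|² = 2×0.32922 / 0.63546 = 1.03616
θ = 2·atan2(ρ, z) = 2·atan2(0.32922, 0.726) = 0.85147 rad
ℓ = θ/κ = 0.85147/1.03616 = 0.82176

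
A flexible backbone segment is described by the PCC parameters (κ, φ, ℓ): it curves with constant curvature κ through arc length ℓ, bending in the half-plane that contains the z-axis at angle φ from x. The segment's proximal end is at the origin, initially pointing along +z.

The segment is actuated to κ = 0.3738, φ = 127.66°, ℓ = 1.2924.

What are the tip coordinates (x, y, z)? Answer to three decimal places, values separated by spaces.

θ = κ·ℓ = 0.3738 × 1.2924 = 0.48310 rad
ρ = (1 − cos θ)/κ = (1 − 0.88556)/0.3738 = 0.30615
z = sin θ / κ = 0.46453/0.3738 = 1.24271
x = ρ cos φ = 0.30615 × cos(127.66°) = -0.18705
y = ρ sin φ = 0.30615 × sin(127.66°) = 0.24237

-0.187 0.242 1.243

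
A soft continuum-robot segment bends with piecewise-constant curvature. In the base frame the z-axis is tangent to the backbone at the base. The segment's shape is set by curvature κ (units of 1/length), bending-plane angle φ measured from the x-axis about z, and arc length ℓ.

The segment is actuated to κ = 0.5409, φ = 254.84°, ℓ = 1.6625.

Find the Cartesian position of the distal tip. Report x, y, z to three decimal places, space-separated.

θ = κ·ℓ = 0.5409 × 1.6625 = 0.89925 rad
ρ = (1 − cos θ)/κ = (1 − 0.62220)/0.5409 = 0.69847
z = sin θ / κ = 0.78286/0.5409 = 1.44733
x = ρ cos φ = 0.69847 × cos(254.84°) = -0.18266
y = ρ sin φ = 0.69847 × sin(254.84°) = -0.67416

-0.183 -0.674 1.447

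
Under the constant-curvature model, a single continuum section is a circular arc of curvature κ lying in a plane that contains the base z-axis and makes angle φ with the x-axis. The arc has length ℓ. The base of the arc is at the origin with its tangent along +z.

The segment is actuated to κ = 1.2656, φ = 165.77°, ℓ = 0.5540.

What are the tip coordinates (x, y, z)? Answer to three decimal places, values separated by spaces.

-0.181 0.046 0.510

θ = κ·ℓ = 1.2656 × 0.5540 = 0.70114 rad
ρ = (1 − cos θ)/κ = (1 − 0.76411)/1.2656 = 0.18639
z = sin θ / κ = 0.64509/1.2656 = 0.50971
x = ρ cos φ = 0.18639 × cos(165.77°) = -0.18067
y = ρ sin φ = 0.18639 × sin(165.77°) = 0.04582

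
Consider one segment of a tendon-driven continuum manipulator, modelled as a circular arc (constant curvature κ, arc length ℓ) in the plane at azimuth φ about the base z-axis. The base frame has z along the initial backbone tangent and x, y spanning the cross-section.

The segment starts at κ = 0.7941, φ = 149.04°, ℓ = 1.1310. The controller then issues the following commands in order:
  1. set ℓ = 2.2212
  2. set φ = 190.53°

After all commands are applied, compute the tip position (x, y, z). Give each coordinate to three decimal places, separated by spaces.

initial: κ=0.7941, φ=149.04°, ℓ=1.1310
cmd 1: set ℓ=2.2212 → (κ,φ,ℓ)=(0.7941,149.04°,2.2212) → tip=(-1.2871,0.7721,1.2359)
cmd 2: set φ=190.53° → (κ,φ,ℓ)=(0.7941,190.53°,2.2212) → tip=(-1.4756,-0.2743,1.2359)

-1.476 -0.274 1.236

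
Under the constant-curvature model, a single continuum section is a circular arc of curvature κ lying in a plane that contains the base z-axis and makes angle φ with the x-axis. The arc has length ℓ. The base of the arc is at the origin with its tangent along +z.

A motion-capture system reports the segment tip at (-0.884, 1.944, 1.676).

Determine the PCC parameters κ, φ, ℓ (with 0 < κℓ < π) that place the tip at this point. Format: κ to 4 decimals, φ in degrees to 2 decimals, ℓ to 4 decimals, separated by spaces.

0.5796 114.45 3.1244

ρ = √(x²+y²) = √(-0.884² + 1.944²) = 2.13555
φ = atan2(y, x) mod 360° = atan2(1.944, -0.884) = 114.4528°
|p|² = ρ² + z² = 2.13555² + 1.676² = 7.36957
κ = 2ρ / |p|² = 2×2.13555 / 7.36957 = 0.57956
θ = 2·atan2(ρ, z) = 2·atan2(2.13555, 1.676) = 1.81078 rad
ℓ = θ/κ = 1.81078/0.57956 = 3.12440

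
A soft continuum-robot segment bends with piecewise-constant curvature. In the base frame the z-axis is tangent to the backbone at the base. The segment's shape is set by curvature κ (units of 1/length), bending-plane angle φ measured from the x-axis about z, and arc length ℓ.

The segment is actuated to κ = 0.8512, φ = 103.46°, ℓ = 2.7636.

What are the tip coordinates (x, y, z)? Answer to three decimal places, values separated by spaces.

θ = κ·ℓ = 0.8512 × 2.7636 = 2.35238 rad
ρ = (1 − cos θ)/κ = (1 − -0.70440)/0.8512 = 2.00235
z = sin θ / κ = 0.70980/0.8512 = 0.83388
x = ρ cos φ = 2.00235 × cos(103.46°) = -0.46608
y = ρ sin φ = 2.00235 × sin(103.46°) = 1.94735

-0.466 1.947 0.834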